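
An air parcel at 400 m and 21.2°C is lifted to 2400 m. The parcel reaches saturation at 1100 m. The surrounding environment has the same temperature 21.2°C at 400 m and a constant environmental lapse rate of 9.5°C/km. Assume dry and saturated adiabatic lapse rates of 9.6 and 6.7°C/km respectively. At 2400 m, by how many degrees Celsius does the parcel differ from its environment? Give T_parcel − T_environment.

Parcel:
  400 → 1100 m (dry, 9.6°C/km): ΔT = -9.6 × 0.7 = -6.72°C → T = 14.48°C
  1100 → 2400 m (saturated, 6.7°C/km): ΔT = -6.7 × 1.3 = -8.71°C → T = 5.77°C
Environment:
  400 → 2400 m (environment, 9.5°C/km): ΔT = -9.5 × 2 = -19°C → T = 2.2°C
T_parcel − T_env = 5.77 − 2.2 = +3.57°C

+3.57°C (parcel warmer than environment)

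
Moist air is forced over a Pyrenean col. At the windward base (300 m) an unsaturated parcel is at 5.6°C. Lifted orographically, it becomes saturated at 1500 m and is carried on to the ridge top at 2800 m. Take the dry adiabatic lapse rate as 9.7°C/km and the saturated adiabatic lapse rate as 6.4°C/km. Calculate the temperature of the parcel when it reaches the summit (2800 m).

-14.36°C

300 → 1500 m (dry, 9.7°C/km): ΔT = -9.7 × 1.2 = -11.64°C → T = -6.04°C
1500 → 2800 m (saturated, 6.4°C/km): ΔT = -6.4 × 1.3 = -8.32°C → T = -14.36°C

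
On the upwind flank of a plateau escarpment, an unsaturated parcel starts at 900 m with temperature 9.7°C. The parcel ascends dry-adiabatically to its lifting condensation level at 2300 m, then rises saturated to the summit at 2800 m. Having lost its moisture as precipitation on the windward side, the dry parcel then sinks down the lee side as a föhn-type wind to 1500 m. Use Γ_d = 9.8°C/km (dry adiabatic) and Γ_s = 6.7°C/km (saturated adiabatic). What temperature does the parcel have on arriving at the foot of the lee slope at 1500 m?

5.37°C

900 → 2300 m (dry, 9.8°C/km): ΔT = -9.8 × 1.4 = -13.72°C → T = -4.02°C
2300 → 2800 m (saturated, 6.7°C/km): ΔT = -6.7 × 0.5 = -3.35°C → T = -7.37°C
2800 → 1500 m (dry descent, 9.8°C/km): ΔT = +9.8 × 1.3 = +12.74°C → T = 5.37°C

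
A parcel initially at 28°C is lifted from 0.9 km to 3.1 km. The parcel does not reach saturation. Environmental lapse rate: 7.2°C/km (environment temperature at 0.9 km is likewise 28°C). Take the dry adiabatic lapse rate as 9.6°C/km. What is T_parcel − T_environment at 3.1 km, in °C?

Parcel:
  From 900 m to 3100 m (dry): cools by 9.6 × 2.2 = 21.12°C, giving 6.88°C.
Environment:
  From 900 m to 3100 m (environment): cools by 7.2 × 2.2 = 15.84°C, giving 12.16°C.
T_parcel − T_env = 6.88 − 12.16 = -5.28°C

-5.28°C (parcel cooler than environment)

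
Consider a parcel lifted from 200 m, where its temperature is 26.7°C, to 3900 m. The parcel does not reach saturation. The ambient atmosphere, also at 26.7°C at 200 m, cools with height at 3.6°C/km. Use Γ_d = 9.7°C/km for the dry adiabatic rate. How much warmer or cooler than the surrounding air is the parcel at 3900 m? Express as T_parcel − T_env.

Parcel:
  200–3900 m, dry: Δz = 3.7 km ⇒ ΔT = -35.89°C; T = -9.19°C
Environment:
  200–3900 m, environment: Δz = 3.7 km ⇒ ΔT = -13.32°C; T = 13.38°C
T_parcel − T_env = -9.19 − 13.38 = -22.57°C

-22.57°C (parcel cooler than environment)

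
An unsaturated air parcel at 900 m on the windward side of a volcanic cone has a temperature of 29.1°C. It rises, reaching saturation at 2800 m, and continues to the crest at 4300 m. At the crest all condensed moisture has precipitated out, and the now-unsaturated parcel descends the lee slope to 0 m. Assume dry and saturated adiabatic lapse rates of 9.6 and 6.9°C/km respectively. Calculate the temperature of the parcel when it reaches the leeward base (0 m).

900–2800 m, dry: Δz = 1.9 km ⇒ ΔT = -18.24°C; T = 10.86°C
2800–4300 m, saturated: Δz = 1.5 km ⇒ ΔT = -10.35°C; T = 0.51°C
4300–0 m, dry descent: Δz = 4.3 km ⇒ ΔT = +41.28°C; T = 41.79°C

41.79°C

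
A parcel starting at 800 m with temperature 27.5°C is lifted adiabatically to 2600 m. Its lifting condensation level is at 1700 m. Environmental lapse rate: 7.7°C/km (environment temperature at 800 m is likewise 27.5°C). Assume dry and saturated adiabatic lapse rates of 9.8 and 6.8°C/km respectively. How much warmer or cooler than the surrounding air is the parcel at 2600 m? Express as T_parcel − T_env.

Parcel:
  800 → 1700 m (dry, 9.8°C/km): ΔT = -9.8 × 0.9 = -8.82°C → T = 18.68°C
  1700 → 2600 m (saturated, 6.8°C/km): ΔT = -6.8 × 0.9 = -6.12°C → T = 12.56°C
Environment:
  800 → 2600 m (environment, 7.7°C/km): ΔT = -7.7 × 1.8 = -13.86°C → T = 13.64°C
T_parcel − T_env = 12.56 − 13.64 = -1.08°C

-1.08°C (parcel cooler than environment)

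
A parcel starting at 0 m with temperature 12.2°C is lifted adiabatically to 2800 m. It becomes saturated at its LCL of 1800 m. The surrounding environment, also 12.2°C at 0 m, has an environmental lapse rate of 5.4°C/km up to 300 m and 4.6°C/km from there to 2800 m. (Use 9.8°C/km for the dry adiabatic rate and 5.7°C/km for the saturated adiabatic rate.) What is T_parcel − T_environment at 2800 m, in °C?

-10.22°C (parcel cooler than environment)

Parcel:
  0 → 1800 m (dry, 9.8°C/km): ΔT = -9.8 × 1.8 = -17.64°C → T = -5.44°C
  1800 → 2800 m (saturated, 5.7°C/km): ΔT = -5.7 × 1 = -5.7°C → T = -11.14°C
Environment:
  0 → 300 m (environment, lower layer, 5.4°C/km): ΔT = -5.4 × 0.3 = -1.62°C → T = 10.58°C
  300 → 2800 m (environment, upper layer, 4.6°C/km): ΔT = -4.6 × 2.5 = -11.5°C → T = -0.92°C
T_parcel − T_env = -11.14 − (-0.92) = -10.22°C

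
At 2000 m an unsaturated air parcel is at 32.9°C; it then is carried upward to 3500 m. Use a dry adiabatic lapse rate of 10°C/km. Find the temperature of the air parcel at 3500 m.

2000–3500 m, dry adiabatic: Δz = 1.5 km ⇒ ΔT = -15°C; T = 17.9°C

17.9°C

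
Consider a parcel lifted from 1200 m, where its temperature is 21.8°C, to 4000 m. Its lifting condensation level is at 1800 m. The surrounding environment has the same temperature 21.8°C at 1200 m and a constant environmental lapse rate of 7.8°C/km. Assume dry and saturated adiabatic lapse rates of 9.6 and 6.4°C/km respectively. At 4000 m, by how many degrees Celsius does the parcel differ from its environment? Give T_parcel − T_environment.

+2°C (parcel warmer than environment)

Parcel:
  Dry to 1800 m: -9.6 × 0.6 km = -5.76°C, so T = 16.04°C.
  Saturated to 4000 m: -6.4 × 2.2 km = -14.08°C, so T = 1.96°C.
Environment:
  Environment to 4000 m: -7.8 × 2.8 km = -21.84°C, so T = -0.04°C.
T_parcel − T_env = 1.96 − (-0.04) = +2°C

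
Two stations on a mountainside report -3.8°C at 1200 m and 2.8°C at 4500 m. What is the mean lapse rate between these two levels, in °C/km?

-2°C/km

Γ = −ΔT/Δz = (-3.8 − 2.8) / (4500 − 1200) m
  = -6.6°C / 3.3 km = -2°C/km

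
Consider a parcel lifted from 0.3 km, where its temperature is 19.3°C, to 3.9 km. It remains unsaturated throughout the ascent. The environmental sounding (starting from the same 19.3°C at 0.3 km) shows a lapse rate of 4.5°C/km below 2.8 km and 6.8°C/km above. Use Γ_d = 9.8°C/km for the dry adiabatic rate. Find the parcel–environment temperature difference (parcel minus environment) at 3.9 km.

Parcel:
  300–3900 m, dry: Δz = 3.6 km ⇒ ΔT = -35.28°C; T = -15.98°C
Environment:
  300–2800 m, environment, lower layer: Δz = 2.5 km ⇒ ΔT = -11.25°C; T = 8.05°C
  2800–3900 m, environment, upper layer: Δz = 1.1 km ⇒ ΔT = -7.48°C; T = 0.57°C
T_parcel − T_env = -15.98 − 0.57 = -16.55°C

-16.55°C (parcel cooler than environment)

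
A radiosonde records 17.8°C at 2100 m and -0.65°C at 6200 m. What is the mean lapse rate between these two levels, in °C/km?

Γ = −ΔT/Δz = (17.8 − (-0.65)) / (6200 − 2100) m
  = 18.45°C / 4.1 km = 4.5°C/km

4.5°C/km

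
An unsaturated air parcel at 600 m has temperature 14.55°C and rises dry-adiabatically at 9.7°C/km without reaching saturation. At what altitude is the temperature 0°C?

2100 m

Height above start = (14.55 − 0) / 9.7 = 1.5 km
Altitude = 600 m + 1500 m = 2100 m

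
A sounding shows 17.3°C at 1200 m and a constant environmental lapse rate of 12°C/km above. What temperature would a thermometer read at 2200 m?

5.3°C

From 1200 m to 2200 m (environmental): cools by 12 × 1 = 12°C, giving 5.3°C.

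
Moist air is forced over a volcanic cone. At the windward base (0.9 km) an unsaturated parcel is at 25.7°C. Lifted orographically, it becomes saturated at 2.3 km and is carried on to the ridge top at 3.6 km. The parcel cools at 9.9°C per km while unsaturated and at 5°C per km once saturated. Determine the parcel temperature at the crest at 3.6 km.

900–2300 m, dry: Δz = 1.4 km ⇒ ΔT = -13.86°C; T = 11.84°C
2300–3600 m, saturated: Δz = 1.3 km ⇒ ΔT = -6.5°C; T = 5.34°C

5.34°C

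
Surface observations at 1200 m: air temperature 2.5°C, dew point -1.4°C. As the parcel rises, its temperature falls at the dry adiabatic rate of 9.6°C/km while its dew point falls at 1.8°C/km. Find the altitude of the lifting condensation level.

1700 m

T and T_d converge at 9.6 − 1.8 = 7.8°C per km
Height above start = (2.5 − (-1.4)) / 7.8 = 0.5 km
LCL altitude = 1200 m + 500 m = 1700 m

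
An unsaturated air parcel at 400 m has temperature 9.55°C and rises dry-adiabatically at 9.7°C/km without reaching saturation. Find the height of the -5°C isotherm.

1900 m

Height above start = (9.55 − (-5)) / 9.7 = 1.5 km
Altitude = 400 m + 1500 m = 1900 m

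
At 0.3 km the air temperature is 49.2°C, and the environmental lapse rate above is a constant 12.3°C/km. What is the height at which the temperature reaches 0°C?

4.3 km

Height above start = (49.2 − 0) / 12.3 = 4 km
Altitude = 300 m + 4000 m = 4300 m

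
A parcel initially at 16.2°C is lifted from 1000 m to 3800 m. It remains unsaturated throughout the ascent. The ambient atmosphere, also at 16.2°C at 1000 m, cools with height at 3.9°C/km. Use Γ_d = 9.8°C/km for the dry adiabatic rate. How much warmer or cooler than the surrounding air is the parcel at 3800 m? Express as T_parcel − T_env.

-16.52°C (parcel cooler than environment)

Parcel:
  1000 → 3800 m (dry, 9.8°C/km): ΔT = -9.8 × 2.8 = -27.44°C → T = -11.24°C
Environment:
  1000 → 3800 m (environment, 3.9°C/km): ΔT = -3.9 × 2.8 = -10.92°C → T = 5.28°C
T_parcel − T_env = -11.24 − 5.28 = -16.52°C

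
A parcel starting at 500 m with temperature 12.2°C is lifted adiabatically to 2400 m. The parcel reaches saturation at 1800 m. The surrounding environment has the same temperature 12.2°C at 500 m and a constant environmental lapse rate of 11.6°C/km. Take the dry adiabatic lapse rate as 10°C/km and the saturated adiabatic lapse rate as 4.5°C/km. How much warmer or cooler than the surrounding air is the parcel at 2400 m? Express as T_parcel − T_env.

+6.34°C (parcel warmer than environment)

Parcel:
  500–1800 m, dry: Δz = 1.3 km ⇒ ΔT = -13°C; T = -0.8°C
  1800–2400 m, saturated: Δz = 0.6 km ⇒ ΔT = -2.7°C; T = -3.5°C
Environment:
  500–2400 m, environment: Δz = 1.9 km ⇒ ΔT = -22.04°C; T = -9.84°C
T_parcel − T_env = -3.5 − (-9.84) = +6.34°C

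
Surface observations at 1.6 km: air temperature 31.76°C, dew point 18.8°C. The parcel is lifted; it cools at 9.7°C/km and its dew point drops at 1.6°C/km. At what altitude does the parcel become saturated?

T and T_d converge at 9.7 − 1.6 = 8.1°C per km
Height above start = (31.76 − 18.8) / 8.1 = 1.6 km
LCL altitude = 1600 m + 1600 m = 3200 m

3.2 km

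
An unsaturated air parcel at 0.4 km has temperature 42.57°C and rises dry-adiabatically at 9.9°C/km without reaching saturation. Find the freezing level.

Height above start = (42.57 − 0) / 9.9 = 4.3 km
Altitude = 400 m + 4300 m = 4700 m

4.7 km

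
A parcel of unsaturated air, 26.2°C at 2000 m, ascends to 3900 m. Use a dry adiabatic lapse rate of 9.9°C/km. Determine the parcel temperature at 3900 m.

Dry adiabatic to 3900 m: -9.9 × 1.9 km = -18.81°C, so T = 7.39°C.

7.39°C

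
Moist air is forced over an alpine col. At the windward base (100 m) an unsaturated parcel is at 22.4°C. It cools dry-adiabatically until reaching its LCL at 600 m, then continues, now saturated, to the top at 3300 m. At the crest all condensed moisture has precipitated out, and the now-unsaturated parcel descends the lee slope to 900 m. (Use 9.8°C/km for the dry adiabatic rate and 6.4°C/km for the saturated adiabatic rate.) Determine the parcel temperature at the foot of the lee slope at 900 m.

From 100 m to 600 m (dry): cools by 9.8 × 0.5 = 4.9°C, giving 17.5°C.
From 600 m to 3300 m (saturated): cools by 6.4 × 2.7 = 17.28°C, giving 0.22°C.
From 3300 m to 900 m (dry descent): warms by 9.8 × 2.4 = 23.52°C, giving 23.74°C.

23.74°C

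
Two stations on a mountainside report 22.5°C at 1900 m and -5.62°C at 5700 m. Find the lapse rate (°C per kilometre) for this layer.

Γ = −ΔT/Δz = (22.5 − (-5.62)) / (5700 − 1900) m
  = 28.12°C / 3.8 km = 7.4°C/km

7.4°C/km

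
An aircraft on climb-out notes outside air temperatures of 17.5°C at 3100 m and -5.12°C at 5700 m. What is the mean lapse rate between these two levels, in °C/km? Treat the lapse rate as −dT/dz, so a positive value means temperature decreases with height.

8.7°C/km

Γ = −ΔT/Δz = (17.5 − (-5.12)) / (5700 − 3100) m
  = 22.62°C / 2.6 km = 8.7°C/km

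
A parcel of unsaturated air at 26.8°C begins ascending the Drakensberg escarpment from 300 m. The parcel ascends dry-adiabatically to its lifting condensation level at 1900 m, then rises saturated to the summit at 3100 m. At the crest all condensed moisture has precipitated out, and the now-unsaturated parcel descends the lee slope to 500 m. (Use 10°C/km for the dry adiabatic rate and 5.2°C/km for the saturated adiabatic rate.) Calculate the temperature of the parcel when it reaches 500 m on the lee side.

30.56°C

Dry to 1900 m: -10 × 1.6 km = -16°C, so T = 10.8°C.
Saturated to 3100 m: -5.2 × 1.2 km = -6.24°C, so T = 4.56°C.
Dry descent to 500 m: +10 × 2.6 km = +26°C, so T = 30.56°C.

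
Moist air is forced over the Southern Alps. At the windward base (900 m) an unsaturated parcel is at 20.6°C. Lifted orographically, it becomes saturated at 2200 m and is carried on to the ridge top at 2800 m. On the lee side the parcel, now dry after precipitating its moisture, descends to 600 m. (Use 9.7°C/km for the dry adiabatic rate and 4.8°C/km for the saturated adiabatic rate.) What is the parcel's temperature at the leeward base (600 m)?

Dry to 2200 m: -9.7 × 1.3 km = -12.61°C, so T = 7.99°C.
Saturated to 2800 m: -4.8 × 0.6 km = -2.88°C, so T = 5.11°C.
Dry descent to 600 m: +9.7 × 2.2 km = +21.34°C, so T = 26.45°C.

26.45°C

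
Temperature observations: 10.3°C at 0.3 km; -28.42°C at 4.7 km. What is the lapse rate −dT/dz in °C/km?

8.8°C/km

Γ = −ΔT/Δz = (10.3 − (-28.42)) / (4700 − 300) m
  = 38.72°C / 4.4 km = 8.8°C/km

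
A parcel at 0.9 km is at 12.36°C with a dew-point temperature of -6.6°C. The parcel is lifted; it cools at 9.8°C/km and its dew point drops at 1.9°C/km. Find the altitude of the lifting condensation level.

3.3 km

T and T_d converge at 9.8 − 1.9 = 7.9°C per km
Height above start = (12.36 − (-6.6)) / 7.9 = 2.4 km
LCL altitude = 900 m + 2400 m = 3300 m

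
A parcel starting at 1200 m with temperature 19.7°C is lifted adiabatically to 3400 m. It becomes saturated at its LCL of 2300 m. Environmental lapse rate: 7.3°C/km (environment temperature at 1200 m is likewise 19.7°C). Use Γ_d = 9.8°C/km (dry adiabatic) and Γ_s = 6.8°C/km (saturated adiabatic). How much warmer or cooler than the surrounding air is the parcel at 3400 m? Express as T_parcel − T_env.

Parcel:
  1200–2300 m, dry: Δz = 1.1 km ⇒ ΔT = -10.78°C; T = 8.92°C
  2300–3400 m, saturated: Δz = 1.1 km ⇒ ΔT = -7.48°C; T = 1.44°C
Environment:
  1200–3400 m, environment: Δz = 2.2 km ⇒ ΔT = -16.06°C; T = 3.64°C
T_parcel − T_env = 1.44 − 3.64 = -2.2°C

-2.2°C (parcel cooler than environment)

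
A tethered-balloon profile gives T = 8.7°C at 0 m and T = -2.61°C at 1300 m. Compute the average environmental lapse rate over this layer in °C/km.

Γ = −ΔT/Δz = (8.7 − (-2.61)) / (1300 − 0) m
  = 11.31°C / 1.3 km = 8.7°C/km

8.7°C/km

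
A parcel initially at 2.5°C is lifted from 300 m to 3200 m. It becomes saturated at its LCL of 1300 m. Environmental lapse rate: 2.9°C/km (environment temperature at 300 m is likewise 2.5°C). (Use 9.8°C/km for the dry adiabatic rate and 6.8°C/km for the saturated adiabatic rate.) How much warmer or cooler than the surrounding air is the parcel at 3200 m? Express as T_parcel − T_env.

-14.31°C (parcel cooler than environment)

Parcel:
  Dry to 1300 m: -9.8 × 1 km = -9.8°C, so T = -7.3°C.
  Saturated to 3200 m: -6.8 × 1.9 km = -12.92°C, so T = -20.22°C.
Environment:
  Environment to 3200 m: -2.9 × 2.9 km = -8.41°C, so T = -5.91°C.
T_parcel − T_env = -20.22 − (-5.91) = -14.31°C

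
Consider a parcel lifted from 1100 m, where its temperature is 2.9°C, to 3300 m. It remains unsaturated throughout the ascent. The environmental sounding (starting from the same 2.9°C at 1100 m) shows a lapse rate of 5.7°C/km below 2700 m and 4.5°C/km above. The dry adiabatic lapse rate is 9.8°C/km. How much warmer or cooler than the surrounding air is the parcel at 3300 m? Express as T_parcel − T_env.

Parcel:
  1100–3300 m, dry: Δz = 2.2 km ⇒ ΔT = -21.56°C; T = -18.66°C
Environment:
  1100–2700 m, environment, lower layer: Δz = 1.6 km ⇒ ΔT = -9.12°C; T = -6.22°C
  2700–3300 m, environment, upper layer: Δz = 0.6 km ⇒ ΔT = -2.7°C; T = -8.92°C
T_parcel − T_env = -18.66 − (-8.92) = -9.74°C

-9.74°C (parcel cooler than environment)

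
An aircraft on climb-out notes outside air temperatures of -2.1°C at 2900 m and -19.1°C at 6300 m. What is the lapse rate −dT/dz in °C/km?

Γ = −ΔT/Δz = (-2.1 − (-19.1)) / (6300 − 2900) m
  = 17°C / 3.4 km = 5°C/km

5°C/km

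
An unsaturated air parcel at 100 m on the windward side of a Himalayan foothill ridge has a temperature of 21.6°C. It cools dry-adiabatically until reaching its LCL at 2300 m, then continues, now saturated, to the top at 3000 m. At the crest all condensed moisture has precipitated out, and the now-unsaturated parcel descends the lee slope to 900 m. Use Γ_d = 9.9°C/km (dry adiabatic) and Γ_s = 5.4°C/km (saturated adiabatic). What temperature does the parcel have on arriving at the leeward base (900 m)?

100 → 2300 m (dry, 9.9°C/km): ΔT = -9.9 × 2.2 = -21.78°C → T = -0.18°C
2300 → 3000 m (saturated, 5.4°C/km): ΔT = -5.4 × 0.7 = -3.78°C → T = -3.96°C
3000 → 900 m (dry descent, 9.9°C/km): ΔT = +9.9 × 2.1 = +20.79°C → T = 16.83°C

16.83°C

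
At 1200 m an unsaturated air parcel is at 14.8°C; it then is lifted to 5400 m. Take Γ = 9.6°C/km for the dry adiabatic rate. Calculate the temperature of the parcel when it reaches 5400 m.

From 1200 m to 5400 m (dry adiabatic): cools by 9.6 × 4.2 = 40.32°C, giving -25.52°C.

-25.52°C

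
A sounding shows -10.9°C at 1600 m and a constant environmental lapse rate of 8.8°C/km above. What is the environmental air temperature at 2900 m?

Environmental to 2900 m: -8.8 × 1.3 km = -11.44°C, so T = -22.34°C.

-22.34°C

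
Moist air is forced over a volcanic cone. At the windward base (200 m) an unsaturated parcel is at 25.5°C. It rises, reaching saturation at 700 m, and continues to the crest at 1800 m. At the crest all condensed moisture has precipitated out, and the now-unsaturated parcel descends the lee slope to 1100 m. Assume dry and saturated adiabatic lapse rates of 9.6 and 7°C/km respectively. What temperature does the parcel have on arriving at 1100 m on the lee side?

200–700 m, dry: Δz = 0.5 km ⇒ ΔT = -4.8°C; T = 20.7°C
700–1800 m, saturated: Δz = 1.1 km ⇒ ΔT = -7.7°C; T = 13°C
1800–1100 m, dry descent: Δz = 0.7 km ⇒ ΔT = +6.72°C; T = 19.72°C

19.72°C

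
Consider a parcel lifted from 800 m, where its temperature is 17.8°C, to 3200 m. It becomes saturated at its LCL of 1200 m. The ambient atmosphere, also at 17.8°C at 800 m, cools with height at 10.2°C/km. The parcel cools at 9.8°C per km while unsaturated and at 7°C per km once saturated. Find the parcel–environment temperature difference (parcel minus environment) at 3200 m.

+6.56°C (parcel warmer than environment)

Parcel:
  From 800 m to 1200 m (dry): cools by 9.8 × 0.4 = 3.92°C, giving 13.88°C.
  From 1200 m to 3200 m (saturated): cools by 7 × 2 = 14°C, giving -0.12°C.
Environment:
  From 800 m to 3200 m (environment): cools by 10.2 × 2.4 = 24.48°C, giving -6.68°C.
T_parcel − T_env = -0.12 − (-6.68) = +6.56°C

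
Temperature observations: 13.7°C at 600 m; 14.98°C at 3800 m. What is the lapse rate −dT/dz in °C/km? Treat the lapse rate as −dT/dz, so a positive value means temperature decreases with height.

-0.4°C/km

Γ = −ΔT/Δz = (13.7 − 14.98) / (3800 − 600) m
  = -1.28°C / 3.2 km = -0.4°C/km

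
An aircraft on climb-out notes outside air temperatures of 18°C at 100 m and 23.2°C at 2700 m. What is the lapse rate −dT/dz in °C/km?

-2°C/km

Γ = −ΔT/Δz = (18 − 23.2) / (2700 − 100) m
  = -5.2°C / 2.6 km = -2°C/km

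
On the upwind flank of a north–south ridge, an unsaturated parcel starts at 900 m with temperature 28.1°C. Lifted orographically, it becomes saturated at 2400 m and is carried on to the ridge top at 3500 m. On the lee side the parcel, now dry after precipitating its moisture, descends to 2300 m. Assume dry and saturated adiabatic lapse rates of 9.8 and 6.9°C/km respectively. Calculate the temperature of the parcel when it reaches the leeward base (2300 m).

17.57°C

900–2400 m, dry: Δz = 1.5 km ⇒ ΔT = -14.7°C; T = 13.4°C
2400–3500 m, saturated: Δz = 1.1 km ⇒ ΔT = -7.59°C; T = 5.81°C
3500–2300 m, dry descent: Δz = 1.2 km ⇒ ΔT = +11.76°C; T = 17.57°C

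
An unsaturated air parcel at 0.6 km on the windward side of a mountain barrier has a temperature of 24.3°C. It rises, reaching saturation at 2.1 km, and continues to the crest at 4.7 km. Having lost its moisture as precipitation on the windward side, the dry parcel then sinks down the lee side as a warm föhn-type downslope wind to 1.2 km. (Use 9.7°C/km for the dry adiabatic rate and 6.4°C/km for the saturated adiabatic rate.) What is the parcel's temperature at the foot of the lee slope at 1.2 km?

27.06°C

600 → 2100 m (dry, 9.7°C/km): ΔT = -9.7 × 1.5 = -14.55°C → T = 9.75°C
2100 → 4700 m (saturated, 6.4°C/km): ΔT = -6.4 × 2.6 = -16.64°C → T = -6.89°C
4700 → 1200 m (dry descent, 9.7°C/km): ΔT = +9.7 × 3.5 = +33.95°C → T = 27.06°C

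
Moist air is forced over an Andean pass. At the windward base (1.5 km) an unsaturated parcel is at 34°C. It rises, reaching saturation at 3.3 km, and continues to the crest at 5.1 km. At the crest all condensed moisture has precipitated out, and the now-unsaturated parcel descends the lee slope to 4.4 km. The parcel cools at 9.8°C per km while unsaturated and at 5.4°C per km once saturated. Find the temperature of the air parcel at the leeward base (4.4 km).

13.5°C

From 1500 m to 3300 m (dry): cools by 9.8 × 1.8 = 17.64°C, giving 16.36°C.
From 3300 m to 5100 m (saturated): cools by 5.4 × 1.8 = 9.72°C, giving 6.64°C.
From 5100 m to 4400 m (dry descent): warms by 9.8 × 0.7 = 6.86°C, giving 13.5°C.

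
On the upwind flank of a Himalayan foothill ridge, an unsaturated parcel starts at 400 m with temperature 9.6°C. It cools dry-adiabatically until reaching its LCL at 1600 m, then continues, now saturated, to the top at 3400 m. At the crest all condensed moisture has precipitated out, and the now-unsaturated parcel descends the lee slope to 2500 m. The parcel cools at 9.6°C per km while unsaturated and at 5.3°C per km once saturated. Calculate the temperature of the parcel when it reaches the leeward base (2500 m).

Dry to 1600 m: -9.6 × 1.2 km = -11.52°C, so T = -1.92°C.
Saturated to 3400 m: -5.3 × 1.8 km = -9.54°C, so T = -11.46°C.
Dry descent to 2500 m: +9.6 × 0.9 km = +8.64°C, so T = -2.82°C.

-2.82°C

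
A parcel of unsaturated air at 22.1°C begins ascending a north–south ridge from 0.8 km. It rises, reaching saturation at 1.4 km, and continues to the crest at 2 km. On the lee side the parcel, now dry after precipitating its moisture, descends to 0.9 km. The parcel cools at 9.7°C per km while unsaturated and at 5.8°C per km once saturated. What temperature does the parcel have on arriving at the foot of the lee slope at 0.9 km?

23.47°C

Dry to 1400 m: -9.7 × 0.6 km = -5.82°C, so T = 16.28°C.
Saturated to 2000 m: -5.8 × 0.6 km = -3.48°C, so T = 12.8°C.
Dry descent to 900 m: +9.7 × 1.1 km = +10.67°C, so T = 23.47°C.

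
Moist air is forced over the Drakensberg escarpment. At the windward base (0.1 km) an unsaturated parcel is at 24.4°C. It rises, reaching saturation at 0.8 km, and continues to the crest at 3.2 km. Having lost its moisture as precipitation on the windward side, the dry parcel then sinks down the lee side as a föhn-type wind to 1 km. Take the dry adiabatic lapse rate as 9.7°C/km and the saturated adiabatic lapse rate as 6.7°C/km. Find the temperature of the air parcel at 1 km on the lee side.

Dry to 800 m: -9.7 × 0.7 km = -6.79°C, so T = 17.61°C.
Saturated to 3200 m: -6.7 × 2.4 km = -16.08°C, so T = 1.53°C.
Dry descent to 1000 m: +9.7 × 2.2 km = +21.34°C, so T = 22.87°C.

22.87°C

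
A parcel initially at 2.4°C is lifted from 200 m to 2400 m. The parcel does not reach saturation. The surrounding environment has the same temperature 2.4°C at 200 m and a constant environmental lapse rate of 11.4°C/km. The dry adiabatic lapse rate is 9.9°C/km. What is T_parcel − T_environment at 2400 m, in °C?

+3.3°C (parcel warmer than environment)

Parcel:
  200 → 2400 m (dry, 9.9°C/km): ΔT = -9.9 × 2.2 = -21.78°C → T = -19.38°C
Environment:
  200 → 2400 m (environment, 11.4°C/km): ΔT = -11.4 × 2.2 = -25.08°C → T = -22.68°C
T_parcel − T_env = -19.38 − (-22.68) = +3.3°C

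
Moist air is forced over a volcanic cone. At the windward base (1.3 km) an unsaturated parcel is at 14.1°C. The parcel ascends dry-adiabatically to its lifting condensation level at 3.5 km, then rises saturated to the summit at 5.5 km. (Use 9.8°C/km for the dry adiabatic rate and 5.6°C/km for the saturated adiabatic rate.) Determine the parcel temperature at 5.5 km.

Dry to 3500 m: -9.8 × 2.2 km = -21.56°C, so T = -7.46°C.
Saturated to 5500 m: -5.6 × 2 km = -11.2°C, so T = -18.66°C.

-18.66°C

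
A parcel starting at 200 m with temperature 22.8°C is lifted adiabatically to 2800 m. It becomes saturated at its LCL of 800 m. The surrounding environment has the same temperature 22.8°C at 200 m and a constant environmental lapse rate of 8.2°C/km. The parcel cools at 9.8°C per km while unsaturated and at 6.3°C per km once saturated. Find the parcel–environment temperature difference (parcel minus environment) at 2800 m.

+2.84°C (parcel warmer than environment)

Parcel:
  From 200 m to 800 m (dry): cools by 9.8 × 0.6 = 5.88°C, giving 16.92°C.
  From 800 m to 2800 m (saturated): cools by 6.3 × 2 = 12.6°C, giving 4.32°C.
Environment:
  From 200 m to 2800 m (environment): cools by 8.2 × 2.6 = 21.32°C, giving 1.48°C.
T_parcel − T_env = 4.32 − 1.48 = +2.84°C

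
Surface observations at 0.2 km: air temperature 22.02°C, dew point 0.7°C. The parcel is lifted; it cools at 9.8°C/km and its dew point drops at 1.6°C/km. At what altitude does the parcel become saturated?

T and T_d converge at 9.8 − 1.6 = 8.2°C per km
Height above start = (22.02 − 0.7) / 8.2 = 2.6 km
LCL altitude = 200 m + 2600 m = 2800 m

2.8 km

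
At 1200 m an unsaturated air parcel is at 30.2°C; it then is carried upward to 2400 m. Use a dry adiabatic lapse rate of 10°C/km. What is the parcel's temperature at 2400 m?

18.2°C

Dry adiabatic to 2400 m: -10 × 1.2 km = -12°C, so T = 18.2°C.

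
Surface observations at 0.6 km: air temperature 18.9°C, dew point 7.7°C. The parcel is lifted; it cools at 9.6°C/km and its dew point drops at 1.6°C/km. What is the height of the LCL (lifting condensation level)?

2 km

T and T_d converge at 9.6 − 1.6 = 8°C per km
Height above start = (18.9 − 7.7) / 8 = 1.4 km
LCL altitude = 600 m + 1400 m = 2000 m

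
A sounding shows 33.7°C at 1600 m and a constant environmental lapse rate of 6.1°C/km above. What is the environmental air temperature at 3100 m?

24.55°C

Environmental to 3100 m: -6.1 × 1.5 km = -9.15°C, so T = 24.55°C.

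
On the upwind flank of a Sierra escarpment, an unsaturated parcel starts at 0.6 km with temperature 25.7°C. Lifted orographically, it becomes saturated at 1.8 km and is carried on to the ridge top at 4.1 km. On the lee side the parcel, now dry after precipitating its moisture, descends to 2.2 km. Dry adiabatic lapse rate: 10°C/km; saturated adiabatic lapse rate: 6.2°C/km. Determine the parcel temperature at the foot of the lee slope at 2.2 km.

18.44°C

600 → 1800 m (dry, 10°C/km): ΔT = -10 × 1.2 = -12°C → T = 13.7°C
1800 → 4100 m (saturated, 6.2°C/km): ΔT = -6.2 × 2.3 = -14.26°C → T = -0.56°C
4100 → 2200 m (dry descent, 10°C/km): ΔT = +10 × 1.9 = +19°C → T = 18.44°C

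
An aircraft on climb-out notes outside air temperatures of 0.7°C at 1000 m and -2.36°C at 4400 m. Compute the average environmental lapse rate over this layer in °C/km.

Γ = −ΔT/Δz = (0.7 − (-2.36)) / (4400 − 1000) m
  = 3.06°C / 3.4 km = 0.9°C/km

0.9°C/km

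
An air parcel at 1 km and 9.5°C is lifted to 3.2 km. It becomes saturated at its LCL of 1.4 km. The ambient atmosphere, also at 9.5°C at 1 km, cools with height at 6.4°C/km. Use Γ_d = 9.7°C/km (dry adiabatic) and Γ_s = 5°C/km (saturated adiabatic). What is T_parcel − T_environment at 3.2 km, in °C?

Parcel:
  Dry to 1400 m: -9.7 × 0.4 km = -3.88°C, so T = 5.62°C.
  Saturated to 3200 m: -5 × 1.8 km = -9°C, so T = -3.38°C.
Environment:
  Environment to 3200 m: -6.4 × 2.2 km = -14.08°C, so T = -4.58°C.
T_parcel − T_env = -3.38 − (-4.58) = +1.2°C

+1.2°C (parcel warmer than environment)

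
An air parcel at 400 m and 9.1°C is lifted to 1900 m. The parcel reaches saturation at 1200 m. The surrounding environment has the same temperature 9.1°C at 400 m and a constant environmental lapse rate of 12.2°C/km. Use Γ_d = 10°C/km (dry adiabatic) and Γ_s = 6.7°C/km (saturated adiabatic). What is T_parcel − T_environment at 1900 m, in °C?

+5.61°C (parcel warmer than environment)

Parcel:
  400–1200 m, dry: Δz = 0.8 km ⇒ ΔT = -8°C; T = 1.1°C
  1200–1900 m, saturated: Δz = 0.7 km ⇒ ΔT = -4.69°C; T = -3.59°C
Environment:
  400–1900 m, environment: Δz = 1.5 km ⇒ ΔT = -18.3°C; T = -9.2°C
T_parcel − T_env = -3.59 − (-9.2) = +5.61°C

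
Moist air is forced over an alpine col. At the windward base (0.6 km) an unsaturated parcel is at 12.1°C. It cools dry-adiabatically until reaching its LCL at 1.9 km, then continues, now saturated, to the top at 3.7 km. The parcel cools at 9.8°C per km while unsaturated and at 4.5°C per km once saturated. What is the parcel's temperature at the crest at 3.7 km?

-8.74°C

600–1900 m, dry: Δz = 1.3 km ⇒ ΔT = -12.74°C; T = -0.64°C
1900–3700 m, saturated: Δz = 1.8 km ⇒ ΔT = -8.1°C; T = -8.74°C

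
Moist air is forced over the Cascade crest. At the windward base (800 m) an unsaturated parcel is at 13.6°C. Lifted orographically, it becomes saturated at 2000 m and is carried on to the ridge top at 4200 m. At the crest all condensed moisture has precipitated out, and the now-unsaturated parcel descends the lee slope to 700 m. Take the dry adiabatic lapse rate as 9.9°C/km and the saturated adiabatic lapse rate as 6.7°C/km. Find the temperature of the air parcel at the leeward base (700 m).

From 800 m to 2000 m (dry): cools by 9.9 × 1.2 = 11.88°C, giving 1.72°C.
From 2000 m to 4200 m (saturated): cools by 6.7 × 2.2 = 14.74°C, giving -13.02°C.
From 4200 m to 700 m (dry descent): warms by 9.9 × 3.5 = 34.65°C, giving 21.63°C.

21.63°C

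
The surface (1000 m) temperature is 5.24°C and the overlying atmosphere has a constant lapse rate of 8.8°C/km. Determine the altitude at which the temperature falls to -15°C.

Height above start = (5.24 − (-15)) / 8.8 = 2.3 km
Altitude = 1000 m + 2300 m = 3300 m

3300 m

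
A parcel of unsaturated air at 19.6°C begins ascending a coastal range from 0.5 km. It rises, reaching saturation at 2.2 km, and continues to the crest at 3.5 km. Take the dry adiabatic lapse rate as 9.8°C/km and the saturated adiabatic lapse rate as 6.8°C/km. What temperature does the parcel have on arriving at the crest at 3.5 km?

Dry to 2200 m: -9.8 × 1.7 km = -16.66°C, so T = 2.94°C.
Saturated to 3500 m: -6.8 × 1.3 km = -8.84°C, so T = -5.9°C.

-5.9°C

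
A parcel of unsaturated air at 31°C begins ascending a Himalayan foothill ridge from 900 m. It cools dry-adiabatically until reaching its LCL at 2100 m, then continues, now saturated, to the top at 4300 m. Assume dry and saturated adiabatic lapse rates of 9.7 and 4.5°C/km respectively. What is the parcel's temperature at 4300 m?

900–2100 m, dry: Δz = 1.2 km ⇒ ΔT = -11.64°C; T = 19.36°C
2100–4300 m, saturated: Δz = 2.2 km ⇒ ΔT = -9.9°C; T = 9.46°C

9.46°C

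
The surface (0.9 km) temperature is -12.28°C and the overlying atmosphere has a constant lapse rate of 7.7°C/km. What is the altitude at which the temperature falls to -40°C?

Height above start = (-12.28 − (-40)) / 7.7 = 3.6 km
Altitude = 900 m + 3600 m = 4500 m

4.5 km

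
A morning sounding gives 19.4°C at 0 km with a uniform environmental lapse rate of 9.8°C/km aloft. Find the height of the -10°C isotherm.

3 km

Height above start = (19.4 − (-10)) / 9.8 = 3 km
Altitude = 0 m + 3000 m = 3000 m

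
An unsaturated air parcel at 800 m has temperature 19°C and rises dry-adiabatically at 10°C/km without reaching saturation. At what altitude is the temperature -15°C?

4200 m

Height above start = (19 − (-15)) / 10 = 3.4 km
Altitude = 800 m + 3400 m = 4200 m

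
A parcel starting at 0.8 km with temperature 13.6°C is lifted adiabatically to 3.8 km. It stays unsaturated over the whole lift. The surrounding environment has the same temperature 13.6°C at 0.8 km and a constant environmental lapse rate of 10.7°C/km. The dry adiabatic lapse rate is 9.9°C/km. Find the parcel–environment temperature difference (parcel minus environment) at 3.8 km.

+2.4°C (parcel warmer than environment)

Parcel:
  800 → 3800 m (dry, 9.9°C/km): ΔT = -9.9 × 3 = -29.7°C → T = -16.1°C
Environment:
  800 → 3800 m (environment, 10.7°C/km): ΔT = -10.7 × 3 = -32.1°C → T = -18.5°C
T_parcel − T_env = -16.1 − (-18.5) = +2.4°C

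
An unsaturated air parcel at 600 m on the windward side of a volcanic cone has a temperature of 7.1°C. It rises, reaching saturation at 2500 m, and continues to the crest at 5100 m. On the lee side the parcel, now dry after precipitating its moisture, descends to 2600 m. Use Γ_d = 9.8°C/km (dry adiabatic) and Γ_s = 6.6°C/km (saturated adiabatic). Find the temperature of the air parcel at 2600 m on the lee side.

From 600 m to 2500 m (dry): cools by 9.8 × 1.9 = 18.62°C, giving -11.52°C.
From 2500 m to 5100 m (saturated): cools by 6.6 × 2.6 = 17.16°C, giving -28.68°C.
From 5100 m to 2600 m (dry descent): warms by 9.8 × 2.5 = 24.5°C, giving -4.18°C.

-4.18°C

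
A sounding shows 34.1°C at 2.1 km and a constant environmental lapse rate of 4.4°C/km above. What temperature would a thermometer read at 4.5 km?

23.54°C

2100 → 4500 m (environmental, 4.4°C/km): ΔT = -4.4 × 2.4 = -10.56°C → T = 23.54°C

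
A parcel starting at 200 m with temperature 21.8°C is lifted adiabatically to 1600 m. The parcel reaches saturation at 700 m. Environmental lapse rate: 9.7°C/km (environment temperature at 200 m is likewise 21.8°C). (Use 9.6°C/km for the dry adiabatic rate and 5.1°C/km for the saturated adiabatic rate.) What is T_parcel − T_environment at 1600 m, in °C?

Parcel:
  200 → 700 m (dry, 9.6°C/km): ΔT = -9.6 × 0.5 = -4.8°C → T = 17°C
  700 → 1600 m (saturated, 5.1°C/km): ΔT = -5.1 × 0.9 = -4.59°C → T = 12.41°C
Environment:
  200 → 1600 m (environment, 9.7°C/km): ΔT = -9.7 × 1.4 = -13.58°C → T = 8.22°C
T_parcel − T_env = 12.41 − 8.22 = +4.19°C

+4.19°C (parcel warmer than environment)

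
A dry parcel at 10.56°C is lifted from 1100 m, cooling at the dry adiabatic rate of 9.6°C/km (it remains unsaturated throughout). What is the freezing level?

2200 m

Height above start = (10.56 − 0) / 9.6 = 1.1 km
Altitude = 1100 m + 1100 m = 2200 m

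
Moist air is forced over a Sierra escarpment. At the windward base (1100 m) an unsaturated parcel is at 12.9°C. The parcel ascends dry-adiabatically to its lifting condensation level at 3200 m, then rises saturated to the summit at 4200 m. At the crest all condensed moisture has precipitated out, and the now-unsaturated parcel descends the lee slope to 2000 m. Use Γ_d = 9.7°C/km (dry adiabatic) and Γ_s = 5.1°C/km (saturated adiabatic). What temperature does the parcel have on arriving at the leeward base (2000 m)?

8.77°C

From 1100 m to 3200 m (dry): cools by 9.7 × 2.1 = 20.37°C, giving -7.47°C.
From 3200 m to 4200 m (saturated): cools by 5.1 × 1 = 5.1°C, giving -12.57°C.
From 4200 m to 2000 m (dry descent): warms by 9.7 × 2.2 = 21.34°C, giving 8.77°C.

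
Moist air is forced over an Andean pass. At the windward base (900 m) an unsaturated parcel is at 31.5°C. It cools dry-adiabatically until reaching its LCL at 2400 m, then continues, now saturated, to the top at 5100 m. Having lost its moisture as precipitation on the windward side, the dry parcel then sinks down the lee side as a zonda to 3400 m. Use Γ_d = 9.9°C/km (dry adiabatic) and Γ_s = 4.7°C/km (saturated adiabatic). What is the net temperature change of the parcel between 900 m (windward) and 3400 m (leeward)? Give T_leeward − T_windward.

-10.71°C

Dry to 2400 m: -9.9 × 1.5 km = -14.85°C, so T = 16.65°C.
Saturated to 5100 m: -4.7 × 2.7 km = -12.69°C, so T = 3.96°C.
Dry descent to 3400 m: +9.9 × 1.7 km = +16.83°C, so T = 20.79°C.
Net change vs windward start: 20.79 − 31.5 = -10.71°C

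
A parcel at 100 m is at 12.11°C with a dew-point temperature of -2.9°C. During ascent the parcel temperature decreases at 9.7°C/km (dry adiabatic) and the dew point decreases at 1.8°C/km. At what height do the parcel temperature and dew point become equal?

T and T_d converge at 9.7 − 1.8 = 7.9°C per km
Height above start = (12.11 − (-2.9)) / 7.9 = 1.9 km
LCL altitude = 100 m + 1900 m = 2000 m

2000 m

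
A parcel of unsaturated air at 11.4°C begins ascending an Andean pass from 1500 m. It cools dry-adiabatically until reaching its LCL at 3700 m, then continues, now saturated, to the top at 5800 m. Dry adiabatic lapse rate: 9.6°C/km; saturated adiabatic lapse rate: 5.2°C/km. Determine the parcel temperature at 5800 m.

-20.64°C

From 1500 m to 3700 m (dry): cools by 9.6 × 2.2 = 21.12°C, giving -9.72°C.
From 3700 m to 5800 m (saturated): cools by 5.2 × 2.1 = 10.92°C, giving -20.64°C.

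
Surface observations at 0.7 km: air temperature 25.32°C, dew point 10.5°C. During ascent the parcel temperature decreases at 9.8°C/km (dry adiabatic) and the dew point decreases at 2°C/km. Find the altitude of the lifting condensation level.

2.6 km

T and T_d converge at 9.8 − 2 = 7.8°C per km
Height above start = (25.32 − 10.5) / 7.8 = 1.9 km
LCL altitude = 700 m + 1900 m = 2600 m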